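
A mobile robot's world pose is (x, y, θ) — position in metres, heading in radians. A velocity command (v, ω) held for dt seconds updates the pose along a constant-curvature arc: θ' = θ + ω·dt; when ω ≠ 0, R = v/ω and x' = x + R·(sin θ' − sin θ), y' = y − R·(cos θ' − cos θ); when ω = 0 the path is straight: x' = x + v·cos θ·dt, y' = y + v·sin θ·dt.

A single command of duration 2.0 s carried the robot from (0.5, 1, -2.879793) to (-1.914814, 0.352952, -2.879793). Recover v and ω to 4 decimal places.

Δθ = -2.879793 − -2.879793 = 0.000000
ω = Δθ/dt = 0.000000/2.0 = 0.0000
ω = 0 → v = (Δx·cos θ + Δy·sin θ)/dt = 1.2500

v = 1.2500, ω = 0.0000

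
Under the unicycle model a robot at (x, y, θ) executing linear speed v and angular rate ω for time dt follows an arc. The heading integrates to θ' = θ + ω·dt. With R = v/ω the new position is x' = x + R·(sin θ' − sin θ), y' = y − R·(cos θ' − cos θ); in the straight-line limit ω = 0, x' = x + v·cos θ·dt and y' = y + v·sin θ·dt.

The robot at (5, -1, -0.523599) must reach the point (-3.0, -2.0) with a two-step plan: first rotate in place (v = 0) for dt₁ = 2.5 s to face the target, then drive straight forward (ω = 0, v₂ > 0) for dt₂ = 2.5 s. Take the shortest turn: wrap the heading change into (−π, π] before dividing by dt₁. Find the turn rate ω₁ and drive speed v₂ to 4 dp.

heading to target = atan2(-2−-1, -3−5) = -3.0172
Δθ = wrap(-3.0172 − -0.5236) = -2.4936; ω₁ = Δθ/dt₁ = -0.9975
distance = √((-3−5)² + (-2−-1)²) = 8.0623; v₂ = distance/dt₂ = 3.2249

ω₁ = -0.9975, v₂ = 3.2249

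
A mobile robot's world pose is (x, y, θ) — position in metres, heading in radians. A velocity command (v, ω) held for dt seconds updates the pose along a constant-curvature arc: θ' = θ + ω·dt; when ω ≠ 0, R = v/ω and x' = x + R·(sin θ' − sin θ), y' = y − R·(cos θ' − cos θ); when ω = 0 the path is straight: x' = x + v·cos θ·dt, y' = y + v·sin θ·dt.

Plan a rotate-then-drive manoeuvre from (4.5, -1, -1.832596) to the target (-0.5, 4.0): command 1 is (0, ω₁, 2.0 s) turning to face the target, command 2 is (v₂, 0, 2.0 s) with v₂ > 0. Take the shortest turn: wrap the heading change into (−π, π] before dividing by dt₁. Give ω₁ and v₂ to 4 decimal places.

ω₁ = -1.0472, v₂ = 3.5355

heading to target = atan2(4−-1, -0.5−4.5) = 2.3562
Δθ = wrap(2.3562 − -1.8326) = -2.0944; ω₁ = Δθ/dt₁ = -1.0472
distance = √((-0.5−4.5)² + (4−-1)²) = 7.0711; v₂ = distance/dt₂ = 3.5355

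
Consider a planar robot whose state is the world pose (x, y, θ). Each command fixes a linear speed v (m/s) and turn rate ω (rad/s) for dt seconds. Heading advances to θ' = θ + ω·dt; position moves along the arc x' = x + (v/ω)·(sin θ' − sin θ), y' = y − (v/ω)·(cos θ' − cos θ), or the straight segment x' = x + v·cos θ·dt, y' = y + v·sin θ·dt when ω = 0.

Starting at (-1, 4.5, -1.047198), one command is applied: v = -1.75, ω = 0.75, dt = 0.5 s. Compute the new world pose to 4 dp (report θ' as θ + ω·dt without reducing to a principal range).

(-1.5677, 5.1591, -0.6722)

θ' = -1.0472 + 0.75·0.5 = -0.6722
R = v/ω = -1.75/0.75 = -2.3333
x' = -1 + -2.3333·(sin -0.6722 − sin -1.0472) = -1.5677
y' = 4.5 − -2.3333·(cos -0.6722 − cos -1.0472) = 5.1591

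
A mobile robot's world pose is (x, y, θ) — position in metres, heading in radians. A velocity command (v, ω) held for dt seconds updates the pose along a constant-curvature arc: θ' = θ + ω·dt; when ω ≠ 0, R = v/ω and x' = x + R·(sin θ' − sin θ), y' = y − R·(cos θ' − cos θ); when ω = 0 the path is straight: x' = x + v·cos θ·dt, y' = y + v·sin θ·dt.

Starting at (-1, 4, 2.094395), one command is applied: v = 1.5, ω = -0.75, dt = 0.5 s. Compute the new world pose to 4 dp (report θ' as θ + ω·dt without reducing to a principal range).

(-1.2459, 4.7039, 1.7194)

θ' = 2.0944 + -0.75·0.5 = 1.7194
R = v/ω = 1.5/-0.75 = -2.0000
x' = -1 + -2.0000·(sin 1.7194 − sin 2.0944) = -1.2459
y' = 4 − -2.0000·(cos 1.7194 − cos 2.0944) = 4.7039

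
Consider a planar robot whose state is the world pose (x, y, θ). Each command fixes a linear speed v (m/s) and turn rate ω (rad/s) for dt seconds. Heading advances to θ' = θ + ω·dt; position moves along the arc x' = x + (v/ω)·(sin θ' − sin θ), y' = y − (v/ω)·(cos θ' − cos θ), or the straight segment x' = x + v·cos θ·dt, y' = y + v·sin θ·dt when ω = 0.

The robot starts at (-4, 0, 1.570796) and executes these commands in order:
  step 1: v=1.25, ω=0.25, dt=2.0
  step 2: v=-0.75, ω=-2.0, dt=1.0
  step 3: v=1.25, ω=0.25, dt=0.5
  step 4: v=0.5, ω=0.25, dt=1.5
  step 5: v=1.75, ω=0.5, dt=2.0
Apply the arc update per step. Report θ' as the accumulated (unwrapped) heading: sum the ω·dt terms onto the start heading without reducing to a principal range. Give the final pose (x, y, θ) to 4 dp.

step 1: θ'=2.0708 (R=5.0000) → pose (-4.6121, 2.3971, 2.0708)
step 2: θ'=0.0708 (R=0.3750) → pose (-4.9147, 1.8433, 0.0708)
step 3: θ'=0.1958 (R=5.0000) → pose (-4.2956, 1.9263, 0.1958)
step 4: θ'=0.5708 (R=2.0000) → pose (-3.6041, 2.2051, 0.5708)
step 5: θ'=1.5708 (R=3.5000) → pose (-1.9951, 5.1503, 1.5708)

(-1.9951, 5.1503, 1.5708)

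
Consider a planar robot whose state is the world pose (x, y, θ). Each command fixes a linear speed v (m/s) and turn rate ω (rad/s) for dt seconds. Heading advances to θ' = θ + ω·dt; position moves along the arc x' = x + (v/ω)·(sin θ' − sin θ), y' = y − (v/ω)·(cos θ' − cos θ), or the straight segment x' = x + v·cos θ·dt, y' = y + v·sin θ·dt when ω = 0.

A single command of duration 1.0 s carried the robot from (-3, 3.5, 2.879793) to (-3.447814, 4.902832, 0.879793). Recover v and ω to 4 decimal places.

Δθ = 0.879793 − 2.879793 = -2.000000
ω = Δθ/dt = -2.000000/1.0 = -2.0000
R = −Δy/(cos θ' − cos θ) = -0.8750
v = R·ω = -0.8750·-2.0000 = 1.7500

v = 1.7500, ω = -2.0000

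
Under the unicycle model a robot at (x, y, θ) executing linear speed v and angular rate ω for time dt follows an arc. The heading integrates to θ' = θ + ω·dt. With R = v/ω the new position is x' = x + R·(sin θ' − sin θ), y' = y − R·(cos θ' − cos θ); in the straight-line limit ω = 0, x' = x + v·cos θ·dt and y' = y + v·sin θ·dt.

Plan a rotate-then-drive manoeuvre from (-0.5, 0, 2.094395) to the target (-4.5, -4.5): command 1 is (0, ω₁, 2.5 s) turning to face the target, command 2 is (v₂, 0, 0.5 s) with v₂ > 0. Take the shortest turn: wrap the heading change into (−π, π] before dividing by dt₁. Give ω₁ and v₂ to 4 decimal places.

heading to target = atan2(-4.5−0, -4.5−-0.5) = -2.2974
Δθ = wrap(-2.2974 − 2.0944) = 1.8914; ω₁ = Δθ/dt₁ = 0.7565
distance = √((-4.5−-0.5)² + (-4.5−0)²) = 6.0208; v₂ = distance/dt₂ = 12.0416

ω₁ = 0.7565, v₂ = 12.0416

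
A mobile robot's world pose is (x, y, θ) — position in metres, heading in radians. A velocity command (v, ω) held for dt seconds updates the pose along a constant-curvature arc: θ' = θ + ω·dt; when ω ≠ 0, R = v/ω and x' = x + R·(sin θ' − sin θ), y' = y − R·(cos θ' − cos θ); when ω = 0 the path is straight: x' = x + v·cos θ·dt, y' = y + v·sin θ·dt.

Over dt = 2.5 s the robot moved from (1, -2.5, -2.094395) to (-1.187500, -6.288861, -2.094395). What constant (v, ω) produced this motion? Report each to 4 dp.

Δθ = -2.094395 − -2.094395 = 0.000000
ω = Δθ/dt = 0.000000/2.5 = 0.0000
ω = 0 → v = (Δx·cos θ + Δy·sin θ)/dt = 1.7500

v = 1.7500, ω = 0.0000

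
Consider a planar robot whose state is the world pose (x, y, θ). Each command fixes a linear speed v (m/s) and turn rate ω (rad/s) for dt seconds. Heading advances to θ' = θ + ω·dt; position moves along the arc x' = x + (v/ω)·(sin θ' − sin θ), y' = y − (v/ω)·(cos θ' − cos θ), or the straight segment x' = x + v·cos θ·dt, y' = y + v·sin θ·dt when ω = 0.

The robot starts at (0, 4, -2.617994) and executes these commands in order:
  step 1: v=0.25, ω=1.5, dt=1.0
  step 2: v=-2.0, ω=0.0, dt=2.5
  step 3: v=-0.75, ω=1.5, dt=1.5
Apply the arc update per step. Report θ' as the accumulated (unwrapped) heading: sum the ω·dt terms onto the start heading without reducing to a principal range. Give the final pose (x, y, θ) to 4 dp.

(-3.1562, 8.2725, 1.1320)

step 1: θ'=-1.1180 (R=0.1667) → pose (-0.0665, 3.7827, -1.1180)
step 2: θ'=-1.1180 (straight) → pose (-2.2540, 8.2789, -1.1180)
step 3: θ'=1.1320 (R=-0.5000) → pose (-3.1562, 8.2725, 1.1320)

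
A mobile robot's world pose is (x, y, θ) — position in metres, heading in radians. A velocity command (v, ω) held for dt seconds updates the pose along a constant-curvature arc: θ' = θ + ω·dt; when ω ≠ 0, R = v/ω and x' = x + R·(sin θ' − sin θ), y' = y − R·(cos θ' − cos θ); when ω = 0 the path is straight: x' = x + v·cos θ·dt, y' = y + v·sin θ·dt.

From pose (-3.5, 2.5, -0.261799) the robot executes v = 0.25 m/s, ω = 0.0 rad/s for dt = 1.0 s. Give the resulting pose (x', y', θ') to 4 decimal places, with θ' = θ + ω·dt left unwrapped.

(-3.2585, 2.4353, -0.2618)

θ' = -0.2618 + 0.0·1.0 = -0.2618
ω = 0 → straight: x' = -3.5 + 0.25·cos(-0.2618)·1.0 = -3.2585
y' = 2.5 + 0.25·sin(-0.2618)·1.0 = 2.4353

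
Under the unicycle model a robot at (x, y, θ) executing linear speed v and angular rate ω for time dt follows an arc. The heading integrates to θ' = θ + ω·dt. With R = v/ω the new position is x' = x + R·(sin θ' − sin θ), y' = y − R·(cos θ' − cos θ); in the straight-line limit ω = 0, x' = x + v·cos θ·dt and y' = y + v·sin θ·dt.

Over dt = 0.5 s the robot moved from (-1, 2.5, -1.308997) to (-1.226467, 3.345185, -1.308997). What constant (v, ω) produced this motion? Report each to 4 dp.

Δθ = -1.308997 − -1.308997 = 0.000000
ω = Δθ/dt = 0.000000/0.5 = 0.0000
ω = 0 → v = (Δx·cos θ + Δy·sin θ)/dt = -1.7500

v = -1.7500, ω = 0.0000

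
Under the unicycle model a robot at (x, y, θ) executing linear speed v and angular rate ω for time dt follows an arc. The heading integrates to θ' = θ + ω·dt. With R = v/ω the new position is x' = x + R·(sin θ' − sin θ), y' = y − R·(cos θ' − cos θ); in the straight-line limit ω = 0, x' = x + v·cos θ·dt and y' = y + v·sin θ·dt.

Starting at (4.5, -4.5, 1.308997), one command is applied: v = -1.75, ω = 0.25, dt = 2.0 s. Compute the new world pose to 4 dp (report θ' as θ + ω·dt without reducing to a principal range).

θ' = 1.3090 + 0.25·2.0 = 1.8090
R = v/ω = -1.75/0.25 = -7.0000
x' = 4.5 + -7.0000·(sin 1.8090 − sin 1.3090) = 4.4591
y' = -4.5 − -7.0000·(cos 1.8090 − cos 1.3090) = -7.9634

(4.4591, -7.9634, 1.8090)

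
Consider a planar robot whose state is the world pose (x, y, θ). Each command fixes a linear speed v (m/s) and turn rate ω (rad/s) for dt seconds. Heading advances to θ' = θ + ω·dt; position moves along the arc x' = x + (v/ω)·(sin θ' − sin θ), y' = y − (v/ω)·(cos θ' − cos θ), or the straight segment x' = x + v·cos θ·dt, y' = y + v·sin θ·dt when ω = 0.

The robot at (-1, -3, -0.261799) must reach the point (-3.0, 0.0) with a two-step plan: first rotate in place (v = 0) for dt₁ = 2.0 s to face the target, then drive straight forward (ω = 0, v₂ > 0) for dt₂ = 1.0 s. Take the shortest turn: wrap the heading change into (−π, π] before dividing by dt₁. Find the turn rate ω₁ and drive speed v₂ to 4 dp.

heading to target = atan2(0−-3, -3−-1) = 2.1588
Δθ = wrap(2.1588 − -0.2618) = 2.4206; ω₁ = Δθ/dt₁ = 1.2103
distance = √((-3−-1)² + (0−-3)²) = 3.6056; v₂ = distance/dt₂ = 3.6056

ω₁ = 1.2103, v₂ = 3.6056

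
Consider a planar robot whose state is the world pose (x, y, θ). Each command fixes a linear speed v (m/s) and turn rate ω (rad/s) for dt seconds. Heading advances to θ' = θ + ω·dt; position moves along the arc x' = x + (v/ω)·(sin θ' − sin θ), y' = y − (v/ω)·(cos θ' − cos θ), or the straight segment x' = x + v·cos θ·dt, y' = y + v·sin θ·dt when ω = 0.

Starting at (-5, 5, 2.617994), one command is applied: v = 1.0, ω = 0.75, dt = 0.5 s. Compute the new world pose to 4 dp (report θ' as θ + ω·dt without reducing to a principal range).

θ' = 2.6180 + 0.75·0.5 = 2.9930
R = v/ω = 1.0/0.75 = 1.3333
x' = -5 + 1.3333·(sin 2.9930 − sin 2.6180) = -5.4693
y' = 5 − 1.3333·(cos 2.9930 − cos 2.6180) = 5.1639

(-5.4693, 5.1639, 2.9930)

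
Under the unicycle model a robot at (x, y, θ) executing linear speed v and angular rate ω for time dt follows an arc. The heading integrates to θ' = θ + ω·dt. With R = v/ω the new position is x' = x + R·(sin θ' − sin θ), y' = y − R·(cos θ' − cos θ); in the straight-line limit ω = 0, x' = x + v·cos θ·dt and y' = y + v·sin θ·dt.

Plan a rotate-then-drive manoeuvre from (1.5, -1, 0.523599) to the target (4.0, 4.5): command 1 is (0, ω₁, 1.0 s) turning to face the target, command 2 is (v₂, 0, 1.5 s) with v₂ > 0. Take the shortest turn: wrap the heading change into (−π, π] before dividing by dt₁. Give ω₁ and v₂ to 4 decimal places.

ω₁ = 0.6206, v₂ = 4.0277

heading to target = atan2(4.5−-1, 4−1.5) = 1.1442
Δθ = wrap(1.1442 − 0.5236) = 0.6206; ω₁ = Δθ/dt₁ = 0.6206
distance = √((4−1.5)² + (4.5−-1)²) = 6.0415; v₂ = distance/dt₂ = 4.0277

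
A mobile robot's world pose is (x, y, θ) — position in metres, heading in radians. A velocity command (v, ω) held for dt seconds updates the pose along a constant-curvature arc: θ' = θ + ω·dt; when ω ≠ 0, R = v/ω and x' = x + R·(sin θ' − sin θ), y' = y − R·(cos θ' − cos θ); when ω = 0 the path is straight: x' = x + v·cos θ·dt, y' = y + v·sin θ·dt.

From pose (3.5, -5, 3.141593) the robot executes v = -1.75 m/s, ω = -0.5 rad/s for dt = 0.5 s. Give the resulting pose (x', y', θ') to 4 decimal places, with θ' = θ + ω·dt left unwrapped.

(4.3659, -5.1088, 2.8916)

θ' = 3.1416 + -0.5·0.5 = 2.8916
R = v/ω = -1.75/-0.5 = 3.5000
x' = 3.5 + 3.5000·(sin 2.8916 − sin 3.1416) = 4.3659
y' = -5 − 3.5000·(cos 2.8916 − cos 3.1416) = -5.1088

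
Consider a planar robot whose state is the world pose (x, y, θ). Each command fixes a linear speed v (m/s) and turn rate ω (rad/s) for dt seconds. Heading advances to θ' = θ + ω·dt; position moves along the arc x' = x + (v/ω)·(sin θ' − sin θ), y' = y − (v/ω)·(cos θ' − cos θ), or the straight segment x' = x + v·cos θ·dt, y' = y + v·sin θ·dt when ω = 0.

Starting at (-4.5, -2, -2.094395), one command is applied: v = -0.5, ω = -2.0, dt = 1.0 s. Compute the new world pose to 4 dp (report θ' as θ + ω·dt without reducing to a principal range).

(-4.0797, -1.9801, -4.0944)

θ' = -2.0944 + -2.0·1.0 = -4.0944
R = v/ω = -0.5/-2.0 = 0.2500
x' = -4.5 + 0.2500·(sin -4.0944 − sin -2.0944) = -4.0797
y' = -2 − 0.2500·(cos -4.0944 − cos -2.0944) = -1.9801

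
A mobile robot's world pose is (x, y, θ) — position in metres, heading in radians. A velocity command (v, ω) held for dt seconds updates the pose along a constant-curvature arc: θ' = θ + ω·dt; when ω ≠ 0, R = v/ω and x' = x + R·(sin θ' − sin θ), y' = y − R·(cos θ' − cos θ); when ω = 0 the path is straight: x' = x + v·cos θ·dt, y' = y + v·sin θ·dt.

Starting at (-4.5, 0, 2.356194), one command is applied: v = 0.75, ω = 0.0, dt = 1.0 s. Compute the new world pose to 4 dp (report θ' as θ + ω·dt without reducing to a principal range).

(-5.0303, 0.5303, 2.3562)

θ' = 2.3562 + 0.0·1.0 = 2.3562
ω = 0 → straight: x' = -4.5 + 0.75·cos(2.3562)·1.0 = -5.0303
y' = 0 + 0.75·sin(2.3562)·1.0 = 0.5303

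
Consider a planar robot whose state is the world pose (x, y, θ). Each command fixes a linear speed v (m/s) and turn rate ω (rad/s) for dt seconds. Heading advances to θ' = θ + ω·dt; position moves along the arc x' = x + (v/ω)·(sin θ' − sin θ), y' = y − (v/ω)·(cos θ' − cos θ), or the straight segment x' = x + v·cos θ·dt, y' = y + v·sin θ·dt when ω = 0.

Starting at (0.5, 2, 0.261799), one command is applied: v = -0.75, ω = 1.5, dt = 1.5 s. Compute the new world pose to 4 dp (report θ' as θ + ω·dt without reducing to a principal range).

(0.3349, 1.1130, 2.5118)

θ' = 0.2618 + 1.5·1.5 = 2.5118
R = v/ω = -0.75/1.5 = -0.5000
x' = 0.5 + -0.5000·(sin 2.5118 − sin 0.2618) = 0.3349
y' = 2 − -0.5000·(cos 2.5118 − cos 0.2618) = 1.1130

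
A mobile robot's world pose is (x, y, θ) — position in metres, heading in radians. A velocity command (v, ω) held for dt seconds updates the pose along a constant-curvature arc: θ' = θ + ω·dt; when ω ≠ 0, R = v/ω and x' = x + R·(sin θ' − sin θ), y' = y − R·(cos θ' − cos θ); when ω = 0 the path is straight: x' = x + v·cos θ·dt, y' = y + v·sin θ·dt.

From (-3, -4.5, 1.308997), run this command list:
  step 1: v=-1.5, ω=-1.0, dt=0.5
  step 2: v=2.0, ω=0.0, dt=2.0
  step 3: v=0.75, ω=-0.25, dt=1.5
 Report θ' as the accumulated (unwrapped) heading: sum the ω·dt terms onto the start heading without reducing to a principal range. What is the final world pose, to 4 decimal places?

step 1: θ'=0.8090 (R=1.5000) → pose (-3.3635, -5.1471, 0.8090)
step 2: θ'=0.8090 (straight) → pose (-0.6026, -2.2527, 0.8090)
step 3: θ'=0.4340 (R=-3.0000) → pose (0.3067, -1.6015, 0.4340)

(0.3067, -1.6015, 0.4340)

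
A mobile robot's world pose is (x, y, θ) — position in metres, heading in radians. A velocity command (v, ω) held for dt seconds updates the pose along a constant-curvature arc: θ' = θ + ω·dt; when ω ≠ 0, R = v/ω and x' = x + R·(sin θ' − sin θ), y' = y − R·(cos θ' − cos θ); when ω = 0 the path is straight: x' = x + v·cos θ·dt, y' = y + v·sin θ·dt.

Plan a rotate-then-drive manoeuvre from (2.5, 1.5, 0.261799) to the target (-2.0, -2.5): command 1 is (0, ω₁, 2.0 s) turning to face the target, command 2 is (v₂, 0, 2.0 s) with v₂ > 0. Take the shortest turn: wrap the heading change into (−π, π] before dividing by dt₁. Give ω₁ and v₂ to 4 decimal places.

heading to target = atan2(-2.5−1.5, -2−2.5) = -2.4150
Δθ = wrap(-2.4150 − 0.2618) = -2.6767; ω₁ = Δθ/dt₁ = -1.3384
distance = √((-2−2.5)² + (-2.5−1.5)²) = 6.0208; v₂ = distance/dt₂ = 3.0104

ω₁ = -1.3384, v₂ = 3.0104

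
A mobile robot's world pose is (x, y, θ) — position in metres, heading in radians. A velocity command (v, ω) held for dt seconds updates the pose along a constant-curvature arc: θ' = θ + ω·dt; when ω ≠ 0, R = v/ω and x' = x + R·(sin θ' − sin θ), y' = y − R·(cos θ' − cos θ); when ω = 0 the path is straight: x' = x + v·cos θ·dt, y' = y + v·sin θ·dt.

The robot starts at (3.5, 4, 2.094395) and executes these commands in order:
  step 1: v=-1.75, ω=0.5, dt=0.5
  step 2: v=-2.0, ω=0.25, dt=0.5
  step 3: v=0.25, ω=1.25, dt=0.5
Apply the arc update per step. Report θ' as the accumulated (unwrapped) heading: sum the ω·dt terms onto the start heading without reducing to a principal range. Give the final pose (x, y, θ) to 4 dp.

step 1: θ'=2.3444 (R=-3.5000) → pose (4.0272, 3.3045, 2.3444)
step 2: θ'=2.4694 (R=-8.0000) → pose (4.7687, 2.6346, 2.4694)
step 3: θ'=3.0944 (R=0.2000) → pose (4.6536, 2.6779, 3.0944)

(4.6536, 2.6779, 3.0944)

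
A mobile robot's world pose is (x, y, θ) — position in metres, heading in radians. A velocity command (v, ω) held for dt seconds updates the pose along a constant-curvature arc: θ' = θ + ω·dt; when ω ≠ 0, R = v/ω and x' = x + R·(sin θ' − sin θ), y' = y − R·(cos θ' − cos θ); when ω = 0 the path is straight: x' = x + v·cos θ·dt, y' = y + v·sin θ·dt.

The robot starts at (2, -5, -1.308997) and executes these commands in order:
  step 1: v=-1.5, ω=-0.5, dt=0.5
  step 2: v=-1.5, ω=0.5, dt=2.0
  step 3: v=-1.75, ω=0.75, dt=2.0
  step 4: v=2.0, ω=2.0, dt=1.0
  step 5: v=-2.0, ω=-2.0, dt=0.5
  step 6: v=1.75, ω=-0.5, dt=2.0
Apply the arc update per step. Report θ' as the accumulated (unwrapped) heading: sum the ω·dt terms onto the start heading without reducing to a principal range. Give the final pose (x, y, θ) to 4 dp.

step 1: θ'=-1.5590 (R=3.0000) → pose (1.8980, -4.2589, -1.5590)
step 2: θ'=-0.5590 (R=-3.0000) → pose (0.4892, -1.7510, -0.5590)
step 3: θ'=0.9410 (R=-2.3333) → pose (-2.6339, -2.3549, 0.9410)
step 4: θ'=2.9410 (R=1.0000) → pose (-3.2428, -0.7859, 2.9410)
step 5: θ'=1.9410 (R=1.0000) → pose (-2.5098, -1.4041, 1.9410)
step 6: θ'=0.9410 (R=-3.5000) → pose (-2.0755, 1.9237, 0.9410)

(-2.0755, 1.9237, 0.9410)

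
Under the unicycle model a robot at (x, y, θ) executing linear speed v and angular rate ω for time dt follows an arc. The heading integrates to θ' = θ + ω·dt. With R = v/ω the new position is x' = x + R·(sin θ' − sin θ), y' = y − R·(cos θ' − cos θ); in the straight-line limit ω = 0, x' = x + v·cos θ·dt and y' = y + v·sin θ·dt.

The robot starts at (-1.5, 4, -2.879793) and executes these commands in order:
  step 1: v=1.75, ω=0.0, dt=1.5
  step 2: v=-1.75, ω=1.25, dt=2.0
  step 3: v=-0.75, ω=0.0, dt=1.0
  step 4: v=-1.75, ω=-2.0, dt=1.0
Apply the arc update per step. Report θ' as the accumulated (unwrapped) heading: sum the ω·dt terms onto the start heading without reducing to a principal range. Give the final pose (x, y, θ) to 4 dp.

step 1: θ'=-2.8798 (straight) → pose (-4.0356, 3.3206, -2.8798)
step 2: θ'=-0.3798 (R=-1.4000) → pose (-3.8789, 5.9731, -0.3798)
step 3: θ'=-0.3798 (straight) → pose (-4.5754, 6.2512, -0.3798)
step 4: θ'=-2.3798 (R=0.8750) → pose (-4.8550, 7.6970, -2.3798)

(-4.8550, 7.6970, -2.3798)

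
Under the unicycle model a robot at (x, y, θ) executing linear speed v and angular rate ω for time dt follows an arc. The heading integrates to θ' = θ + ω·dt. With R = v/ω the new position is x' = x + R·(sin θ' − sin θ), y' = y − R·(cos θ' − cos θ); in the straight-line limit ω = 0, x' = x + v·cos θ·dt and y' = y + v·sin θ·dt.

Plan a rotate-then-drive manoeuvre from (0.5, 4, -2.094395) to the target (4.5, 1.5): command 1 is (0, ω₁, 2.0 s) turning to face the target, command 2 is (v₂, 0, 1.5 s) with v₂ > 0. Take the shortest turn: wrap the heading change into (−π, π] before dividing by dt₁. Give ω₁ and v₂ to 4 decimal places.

ω₁ = 0.7679, v₂ = 3.1447

heading to target = atan2(1.5−4, 4.5−0.5) = -0.5586
Δθ = wrap(-0.5586 − -2.0944) = 1.5358; ω₁ = Δθ/dt₁ = 0.7679
distance = √((4.5−0.5)² + (1.5−4)²) = 4.7170; v₂ = distance/dt₂ = 3.1447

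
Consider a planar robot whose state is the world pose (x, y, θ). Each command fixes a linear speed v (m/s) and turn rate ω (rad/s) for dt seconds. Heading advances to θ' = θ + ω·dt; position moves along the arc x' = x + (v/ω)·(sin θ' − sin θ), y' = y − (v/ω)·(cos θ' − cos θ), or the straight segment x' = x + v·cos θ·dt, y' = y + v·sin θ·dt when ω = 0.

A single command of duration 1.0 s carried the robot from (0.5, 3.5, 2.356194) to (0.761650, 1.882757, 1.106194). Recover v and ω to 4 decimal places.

v = -1.7500, ω = -1.2500

Δθ = 1.106194 − 2.356194 = -1.250000
ω = Δθ/dt = -1.250000/1.0 = -1.2500
R = −Δy/(cos θ' − cos θ) = 1.4000
v = R·ω = 1.4000·-1.2500 = -1.7500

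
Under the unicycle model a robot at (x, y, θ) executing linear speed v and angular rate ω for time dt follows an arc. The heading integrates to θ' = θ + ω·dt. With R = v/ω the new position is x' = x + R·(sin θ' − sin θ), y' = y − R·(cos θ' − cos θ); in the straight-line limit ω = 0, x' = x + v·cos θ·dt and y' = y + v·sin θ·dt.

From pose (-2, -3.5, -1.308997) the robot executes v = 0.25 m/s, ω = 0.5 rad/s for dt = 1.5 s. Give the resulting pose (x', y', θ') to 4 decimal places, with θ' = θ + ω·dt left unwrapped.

θ' = -1.3090 + 0.5·1.5 = -0.5590
R = v/ω = 0.25/0.5 = 0.5000
x' = -2 + 0.5000·(sin -0.5590 − sin -1.3090) = -1.7822
y' = -3.5 − 0.5000·(cos -0.5590 − cos -1.3090) = -3.7945

(-1.7822, -3.7945, -0.5590)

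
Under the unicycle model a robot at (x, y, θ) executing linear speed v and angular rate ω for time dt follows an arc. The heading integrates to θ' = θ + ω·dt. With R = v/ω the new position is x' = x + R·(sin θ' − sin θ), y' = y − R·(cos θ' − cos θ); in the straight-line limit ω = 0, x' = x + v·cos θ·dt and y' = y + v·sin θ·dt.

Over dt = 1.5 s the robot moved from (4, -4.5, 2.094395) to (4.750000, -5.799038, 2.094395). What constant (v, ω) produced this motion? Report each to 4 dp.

Δθ = 2.094395 − 2.094395 = 0.000000
ω = Δθ/dt = 0.000000/1.5 = 0.0000
ω = 0 → v = (Δx·cos θ + Δy·sin θ)/dt = -1.0000

v = -1.0000, ω = 0.0000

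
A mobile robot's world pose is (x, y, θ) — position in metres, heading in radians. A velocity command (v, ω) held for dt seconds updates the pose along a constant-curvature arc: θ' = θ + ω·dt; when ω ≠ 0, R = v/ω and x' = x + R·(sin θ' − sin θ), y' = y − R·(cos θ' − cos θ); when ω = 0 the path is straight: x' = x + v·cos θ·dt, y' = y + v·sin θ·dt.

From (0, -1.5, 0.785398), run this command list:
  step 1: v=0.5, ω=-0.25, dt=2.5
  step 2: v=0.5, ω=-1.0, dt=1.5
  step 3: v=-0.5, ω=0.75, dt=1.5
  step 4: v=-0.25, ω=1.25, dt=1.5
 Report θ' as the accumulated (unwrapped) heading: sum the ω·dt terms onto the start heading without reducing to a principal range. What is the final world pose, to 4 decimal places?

(0.9126, -1.0336, 1.6604)

step 1: θ'=0.1604 (R=-2.0000) → pose (1.0948, -0.9399, 0.1604)
step 2: θ'=-1.3396 (R=-0.5000) → pose (1.6613, -1.3189, -1.3396)
step 3: θ'=-0.2146 (R=-0.6667) → pose (1.1544, -0.8203, -0.2146)
step 4: θ'=1.6604 (R=-0.2000) → pose (0.9126, -1.0336, 1.6604)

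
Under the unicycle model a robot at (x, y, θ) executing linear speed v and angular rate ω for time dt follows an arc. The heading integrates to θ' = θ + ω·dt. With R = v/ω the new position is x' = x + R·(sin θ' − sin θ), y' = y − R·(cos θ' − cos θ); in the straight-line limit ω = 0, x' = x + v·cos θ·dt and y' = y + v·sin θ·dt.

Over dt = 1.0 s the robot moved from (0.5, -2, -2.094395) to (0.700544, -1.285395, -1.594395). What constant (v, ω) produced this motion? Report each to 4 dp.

v = -0.7500, ω = 0.5000

Δθ = -1.594395 − -2.094395 = 0.500000
ω = Δθ/dt = 0.500000/1.0 = 0.5000
R = −Δy/(cos θ' − cos θ) = -1.5000
v = R·ω = -1.5000·0.5000 = -0.7500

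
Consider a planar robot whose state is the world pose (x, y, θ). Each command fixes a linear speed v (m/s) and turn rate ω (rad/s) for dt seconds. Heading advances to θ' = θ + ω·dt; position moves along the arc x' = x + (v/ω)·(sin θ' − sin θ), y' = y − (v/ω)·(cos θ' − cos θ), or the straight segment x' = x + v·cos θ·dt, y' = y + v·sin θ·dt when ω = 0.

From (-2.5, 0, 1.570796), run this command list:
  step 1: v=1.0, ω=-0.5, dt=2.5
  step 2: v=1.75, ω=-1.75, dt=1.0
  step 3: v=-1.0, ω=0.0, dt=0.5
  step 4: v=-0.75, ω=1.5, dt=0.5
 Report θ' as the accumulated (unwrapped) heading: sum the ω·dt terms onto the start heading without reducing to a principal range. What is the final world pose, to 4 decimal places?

step 1: θ'=0.3208 (R=-2.0000) → pose (-1.1306, 1.8980, 0.3208)
step 2: θ'=-1.4292 (R=-1.0000) → pose (0.1747, 1.0901, -1.4292)
step 3: θ'=-1.4292 (straight) → pose (0.1041, 1.5851, -1.4292)
step 4: θ'=-0.6792 (R=-0.5000) → pose (-0.0768, 1.9036, -0.6792)

(-0.0768, 1.9036, -0.6792)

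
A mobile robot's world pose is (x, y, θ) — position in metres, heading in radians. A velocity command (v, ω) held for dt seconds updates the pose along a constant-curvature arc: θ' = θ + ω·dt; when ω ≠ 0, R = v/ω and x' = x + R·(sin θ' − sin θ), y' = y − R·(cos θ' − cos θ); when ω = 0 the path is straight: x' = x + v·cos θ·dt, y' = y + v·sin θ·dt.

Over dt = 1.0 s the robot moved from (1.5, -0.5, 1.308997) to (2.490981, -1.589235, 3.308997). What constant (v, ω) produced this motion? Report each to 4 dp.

Δθ = 3.308997 − 1.308997 = 2.000000
ω = Δθ/dt = 2.000000/1.0 = 2.0000
R = −Δy/(cos θ' − cos θ) = -0.8750
v = R·ω = -0.8750·2.0000 = -1.7500

v = -1.7500, ω = 2.0000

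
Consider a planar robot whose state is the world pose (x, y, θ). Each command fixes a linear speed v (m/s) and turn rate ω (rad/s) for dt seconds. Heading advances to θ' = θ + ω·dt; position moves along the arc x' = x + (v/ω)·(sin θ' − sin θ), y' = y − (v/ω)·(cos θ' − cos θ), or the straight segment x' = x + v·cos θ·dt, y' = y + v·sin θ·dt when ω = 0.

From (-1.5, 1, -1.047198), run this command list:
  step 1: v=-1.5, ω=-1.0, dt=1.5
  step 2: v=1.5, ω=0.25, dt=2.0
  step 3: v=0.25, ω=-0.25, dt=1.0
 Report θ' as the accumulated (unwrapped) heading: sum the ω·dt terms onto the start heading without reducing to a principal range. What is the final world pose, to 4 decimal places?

(-3.1539, 0.5677, -2.2972)

step 1: θ'=-2.5472 (R=1.5000) → pose (-1.0410, 2.9927, -2.5472)
step 2: θ'=-2.0472 (R=6.0000) → pose (-3.0128, 0.7733, -2.0472)
step 3: θ'=-2.2972 (R=-1.0000) → pose (-3.1539, 0.5677, -2.2972)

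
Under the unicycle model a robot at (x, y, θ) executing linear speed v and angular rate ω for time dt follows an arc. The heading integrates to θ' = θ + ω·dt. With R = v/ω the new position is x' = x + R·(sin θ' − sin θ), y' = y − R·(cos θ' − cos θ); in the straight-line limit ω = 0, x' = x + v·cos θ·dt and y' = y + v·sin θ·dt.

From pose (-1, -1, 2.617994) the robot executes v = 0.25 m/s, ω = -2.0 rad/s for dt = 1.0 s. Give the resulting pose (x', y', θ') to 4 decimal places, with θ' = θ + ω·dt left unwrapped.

θ' = 2.6180 + -2.0·1.0 = 0.6180
R = v/ω = 0.25/-2.0 = -0.1250
x' = -1 + -0.1250·(sin 0.6180 − sin 2.6180) = -1.0099
y' = -1 − -0.1250·(cos 0.6180 − cos 2.6180) = -0.7899

(-1.0099, -0.7899, 0.6180)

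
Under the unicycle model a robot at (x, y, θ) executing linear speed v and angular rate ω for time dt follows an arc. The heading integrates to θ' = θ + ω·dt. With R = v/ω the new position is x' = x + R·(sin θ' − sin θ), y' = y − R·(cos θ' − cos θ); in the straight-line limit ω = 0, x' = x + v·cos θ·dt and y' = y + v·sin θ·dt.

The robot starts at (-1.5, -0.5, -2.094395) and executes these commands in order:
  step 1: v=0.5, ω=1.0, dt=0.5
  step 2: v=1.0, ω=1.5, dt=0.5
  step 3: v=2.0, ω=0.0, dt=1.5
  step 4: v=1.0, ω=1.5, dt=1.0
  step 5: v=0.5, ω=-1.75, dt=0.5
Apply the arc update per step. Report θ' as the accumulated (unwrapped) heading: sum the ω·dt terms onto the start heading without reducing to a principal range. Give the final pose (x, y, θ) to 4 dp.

step 1: θ'=-1.5944 (R=0.5000) → pose (-1.5668, -0.7382, -1.5944)
step 2: θ'=-0.8444 (R=0.6667) → pose (-1.3987, -1.1967, -0.8444)
step 3: θ'=-0.8444 (straight) → pose (0.5938, -3.4394, -0.8444)
step 4: θ'=0.6556 (R=0.6667) → pose (1.4986, -3.5251, 0.6556)
step 5: θ'=-0.2194 (R=-0.2857) → pose (1.7350, -3.4727, -0.2194)

(1.7350, -3.4727, -0.2194)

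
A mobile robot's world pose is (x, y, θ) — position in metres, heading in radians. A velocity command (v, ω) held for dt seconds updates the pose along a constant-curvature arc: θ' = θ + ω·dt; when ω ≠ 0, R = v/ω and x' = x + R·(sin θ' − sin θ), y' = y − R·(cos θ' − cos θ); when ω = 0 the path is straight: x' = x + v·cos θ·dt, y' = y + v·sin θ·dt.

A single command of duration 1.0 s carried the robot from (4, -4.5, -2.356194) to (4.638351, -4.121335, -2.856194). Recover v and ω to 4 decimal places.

Δθ = -2.856194 − -2.356194 = -0.500000
ω = Δθ/dt = -0.500000/1.0 = -0.5000
R = Δx/(sin θ' − sin θ) = 1.5000
v = R·ω = 1.5000·-0.5000 = -0.7500

v = -0.7500, ω = -0.5000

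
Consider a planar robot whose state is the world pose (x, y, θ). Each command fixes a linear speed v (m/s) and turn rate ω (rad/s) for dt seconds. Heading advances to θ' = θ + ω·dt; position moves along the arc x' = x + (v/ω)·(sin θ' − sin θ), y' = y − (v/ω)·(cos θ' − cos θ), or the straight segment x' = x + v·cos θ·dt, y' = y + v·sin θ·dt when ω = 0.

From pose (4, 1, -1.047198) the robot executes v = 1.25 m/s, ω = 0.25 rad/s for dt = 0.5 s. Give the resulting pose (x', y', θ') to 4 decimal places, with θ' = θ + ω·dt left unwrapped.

θ' = -1.0472 + 0.25·0.5 = -0.9222
R = v/ω = 1.25/0.25 = 5.0000
x' = 4 + 5.0000·(sin -0.9222 − sin -1.0472) = 4.3455
y' = 1 − 5.0000·(cos -0.9222 − cos -1.0472) = 0.4796

(4.3455, 0.4796, -0.9222)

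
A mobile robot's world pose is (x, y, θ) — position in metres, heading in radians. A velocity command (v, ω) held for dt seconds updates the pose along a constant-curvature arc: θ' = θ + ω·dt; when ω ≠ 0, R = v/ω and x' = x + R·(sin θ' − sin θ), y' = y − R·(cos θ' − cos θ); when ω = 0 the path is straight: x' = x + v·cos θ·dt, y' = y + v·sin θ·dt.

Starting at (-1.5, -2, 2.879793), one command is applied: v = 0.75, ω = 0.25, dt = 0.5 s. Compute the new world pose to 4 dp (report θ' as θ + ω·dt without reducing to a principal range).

(-1.8673, -1.9258, 3.0048)

θ' = 2.8798 + 0.25·0.5 = 3.0048
R = v/ω = 0.75/0.25 = 3.0000
x' = -1.5 + 3.0000·(sin 3.0048 − sin 2.8798) = -1.8673
y' = -2 − 3.0000·(cos 3.0048 − cos 2.8798) = -1.9258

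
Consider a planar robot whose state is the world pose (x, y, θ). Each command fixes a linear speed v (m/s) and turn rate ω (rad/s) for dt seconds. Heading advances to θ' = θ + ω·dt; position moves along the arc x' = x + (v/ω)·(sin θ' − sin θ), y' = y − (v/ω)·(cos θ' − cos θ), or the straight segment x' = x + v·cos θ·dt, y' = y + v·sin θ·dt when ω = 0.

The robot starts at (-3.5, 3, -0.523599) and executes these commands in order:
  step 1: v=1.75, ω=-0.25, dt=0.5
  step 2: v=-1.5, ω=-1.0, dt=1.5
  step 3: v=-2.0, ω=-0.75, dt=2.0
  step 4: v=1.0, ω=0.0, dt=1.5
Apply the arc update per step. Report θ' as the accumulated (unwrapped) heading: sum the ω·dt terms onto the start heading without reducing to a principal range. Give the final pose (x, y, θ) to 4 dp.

(-0.9046, 6.1341, -3.6486)

step 1: θ'=-0.6486 (R=-7.0000) → pose (-2.7715, 2.5163, -0.6486)
step 2: θ'=-2.1486 (R=1.5000) → pose (-3.1219, 4.5310, -2.1486)
step 3: θ'=-3.6486 (R=2.6667) → pose (0.4067, 5.4057, -3.6486)
step 4: θ'=-3.6486 (straight) → pose (-0.9046, 6.1341, -3.6486)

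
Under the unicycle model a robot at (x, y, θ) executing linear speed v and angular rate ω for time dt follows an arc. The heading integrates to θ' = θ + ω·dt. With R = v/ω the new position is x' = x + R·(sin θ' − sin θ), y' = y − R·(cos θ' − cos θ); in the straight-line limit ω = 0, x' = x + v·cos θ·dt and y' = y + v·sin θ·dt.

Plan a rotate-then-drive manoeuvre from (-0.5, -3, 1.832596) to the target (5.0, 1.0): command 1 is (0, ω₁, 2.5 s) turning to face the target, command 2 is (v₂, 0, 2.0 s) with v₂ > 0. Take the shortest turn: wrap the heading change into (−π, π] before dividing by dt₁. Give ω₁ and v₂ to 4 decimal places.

heading to target = atan2(1−-3, 5−-0.5) = 0.6288
Δθ = wrap(0.6288 − 1.8326) = -1.2038; ω₁ = Δθ/dt₁ = -0.4815
distance = √((5−-0.5)² + (1−-3)²) = 6.8007; v₂ = distance/dt₂ = 3.4004

ω₁ = -0.4815, v₂ = 3.4004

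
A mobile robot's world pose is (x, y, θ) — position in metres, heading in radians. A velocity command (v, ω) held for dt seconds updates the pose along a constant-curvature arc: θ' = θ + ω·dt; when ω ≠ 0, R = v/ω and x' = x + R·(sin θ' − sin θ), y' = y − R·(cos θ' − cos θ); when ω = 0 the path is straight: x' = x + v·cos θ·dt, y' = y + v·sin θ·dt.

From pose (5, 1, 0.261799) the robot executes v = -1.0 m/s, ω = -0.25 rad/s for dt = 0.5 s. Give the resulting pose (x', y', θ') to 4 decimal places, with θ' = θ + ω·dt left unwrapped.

(4.5102, 0.9011, 0.1368)

θ' = 0.2618 + -0.25·0.5 = 0.1368
R = v/ω = -1.0/-0.25 = 4.0000
x' = 5 + 4.0000·(sin 0.1368 − sin 0.2618) = 4.5102
y' = 1 − 4.0000·(cos 0.1368 − cos 0.2618) = 0.9011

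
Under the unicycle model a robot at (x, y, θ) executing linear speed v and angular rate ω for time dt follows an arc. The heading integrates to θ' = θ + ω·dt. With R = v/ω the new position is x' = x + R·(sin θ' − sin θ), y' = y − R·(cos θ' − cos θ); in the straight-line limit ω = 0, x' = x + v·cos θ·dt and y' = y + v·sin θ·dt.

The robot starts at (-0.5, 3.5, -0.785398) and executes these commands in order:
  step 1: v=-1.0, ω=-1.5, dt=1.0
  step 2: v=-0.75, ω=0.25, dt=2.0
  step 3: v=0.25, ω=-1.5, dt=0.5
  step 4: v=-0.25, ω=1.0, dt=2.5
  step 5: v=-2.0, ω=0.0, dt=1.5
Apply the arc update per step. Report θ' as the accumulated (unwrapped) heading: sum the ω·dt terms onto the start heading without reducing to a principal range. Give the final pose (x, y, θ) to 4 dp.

(-3.0666, 6.1954, -0.0354)

step 1: θ'=-2.2854 (R=0.6667) → pose (-0.5322, 4.4083, -2.2854)
step 2: θ'=-1.7854 (R=-3.0000) → pose (0.1330, 5.7354, -1.7854)
step 3: θ'=-2.5354 (R=-0.1667) → pose (0.0651, 5.6339, -2.5354)
step 4: θ'=-0.0354 (R=-0.2500) → pose (-0.0685, 6.0892, -0.0354)
step 5: θ'=-0.0354 (straight) → pose (-3.0666, 6.1954, -0.0354)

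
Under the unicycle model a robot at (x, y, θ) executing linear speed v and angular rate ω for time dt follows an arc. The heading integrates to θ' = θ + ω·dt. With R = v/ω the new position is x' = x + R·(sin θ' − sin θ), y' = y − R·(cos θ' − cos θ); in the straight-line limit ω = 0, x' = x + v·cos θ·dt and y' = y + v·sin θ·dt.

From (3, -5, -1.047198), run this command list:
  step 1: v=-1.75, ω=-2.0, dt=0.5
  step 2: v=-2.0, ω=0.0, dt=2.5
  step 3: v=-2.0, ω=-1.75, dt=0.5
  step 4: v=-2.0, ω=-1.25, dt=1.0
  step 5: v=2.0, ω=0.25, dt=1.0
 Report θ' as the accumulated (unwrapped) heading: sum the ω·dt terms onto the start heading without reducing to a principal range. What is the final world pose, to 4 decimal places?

(6.5292, 1.7041, -3.9222)

step 1: θ'=-2.0472 (R=0.8750) → pose (2.9802, -4.1612, -2.0472)
step 2: θ'=-2.0472 (straight) → pose (5.2731, 0.2820, -2.0472)
step 3: θ'=-2.9222 (R=1.1429) → pose (6.0400, 0.8734, -2.9222)
step 4: θ'=-4.1722 (R=1.6000) → pose (7.7604, 0.1346, -4.1722)
step 5: θ'=-3.9222 (R=8.0000) → pose (6.5292, 1.7041, -3.9222)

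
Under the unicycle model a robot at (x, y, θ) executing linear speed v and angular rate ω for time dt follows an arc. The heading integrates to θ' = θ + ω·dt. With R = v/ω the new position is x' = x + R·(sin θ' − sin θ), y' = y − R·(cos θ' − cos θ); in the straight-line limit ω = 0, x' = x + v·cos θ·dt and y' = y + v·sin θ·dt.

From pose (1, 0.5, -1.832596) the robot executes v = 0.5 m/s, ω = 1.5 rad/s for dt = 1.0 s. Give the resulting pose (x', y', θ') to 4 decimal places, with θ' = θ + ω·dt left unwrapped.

θ' = -1.8326 + 1.5·1.0 = -0.3326
R = v/ω = 0.5/1.5 = 0.3333
x' = 1 + 0.3333·(sin -0.3326 − sin -1.8326) = 1.2131
y' = 0.5 − 0.3333·(cos -0.3326 − cos -1.8326) = 0.0987

(1.2131, 0.0987, -0.3326)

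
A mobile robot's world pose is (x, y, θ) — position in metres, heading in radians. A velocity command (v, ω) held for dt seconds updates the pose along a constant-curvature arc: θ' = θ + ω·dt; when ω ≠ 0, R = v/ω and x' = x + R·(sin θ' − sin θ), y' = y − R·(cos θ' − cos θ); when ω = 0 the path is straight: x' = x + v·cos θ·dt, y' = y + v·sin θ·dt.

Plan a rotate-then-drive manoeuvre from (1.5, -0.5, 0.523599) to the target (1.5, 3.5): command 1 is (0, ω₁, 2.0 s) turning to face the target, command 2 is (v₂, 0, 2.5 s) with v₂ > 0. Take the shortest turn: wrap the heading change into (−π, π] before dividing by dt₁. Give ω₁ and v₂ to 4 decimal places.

ω₁ = 0.5236, v₂ = 1.6000

heading to target = atan2(3.5−-0.5, 1.5−1.5) = 1.5708
Δθ = wrap(1.5708 − 0.5236) = 1.0472; ω₁ = Δθ/dt₁ = 0.5236
distance = √((1.5−1.5)² + (3.5−-0.5)²) = 4.0000; v₂ = distance/dt₂ = 1.6000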